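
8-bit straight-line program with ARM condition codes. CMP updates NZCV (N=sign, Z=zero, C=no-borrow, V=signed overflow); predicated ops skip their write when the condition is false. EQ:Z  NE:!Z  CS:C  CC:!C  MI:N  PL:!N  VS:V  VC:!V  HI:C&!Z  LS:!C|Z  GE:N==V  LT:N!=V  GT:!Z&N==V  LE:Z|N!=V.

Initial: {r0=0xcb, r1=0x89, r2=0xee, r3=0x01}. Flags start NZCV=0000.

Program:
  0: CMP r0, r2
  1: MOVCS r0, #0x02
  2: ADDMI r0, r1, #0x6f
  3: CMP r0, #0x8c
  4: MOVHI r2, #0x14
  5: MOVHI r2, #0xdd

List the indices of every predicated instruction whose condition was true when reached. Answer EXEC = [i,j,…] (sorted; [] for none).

EXEC = [2,4,5]

[0] flags=1000 → (cmp)
[1] flags=1000 CS?F → skip
[2] flags=1000 MI?T → r0=0xf8
[3] flags=0010 → (cmp)
[4] flags=0010 HI?T → r2=0x14
[5] flags=0010 HI?T → r2=0xdd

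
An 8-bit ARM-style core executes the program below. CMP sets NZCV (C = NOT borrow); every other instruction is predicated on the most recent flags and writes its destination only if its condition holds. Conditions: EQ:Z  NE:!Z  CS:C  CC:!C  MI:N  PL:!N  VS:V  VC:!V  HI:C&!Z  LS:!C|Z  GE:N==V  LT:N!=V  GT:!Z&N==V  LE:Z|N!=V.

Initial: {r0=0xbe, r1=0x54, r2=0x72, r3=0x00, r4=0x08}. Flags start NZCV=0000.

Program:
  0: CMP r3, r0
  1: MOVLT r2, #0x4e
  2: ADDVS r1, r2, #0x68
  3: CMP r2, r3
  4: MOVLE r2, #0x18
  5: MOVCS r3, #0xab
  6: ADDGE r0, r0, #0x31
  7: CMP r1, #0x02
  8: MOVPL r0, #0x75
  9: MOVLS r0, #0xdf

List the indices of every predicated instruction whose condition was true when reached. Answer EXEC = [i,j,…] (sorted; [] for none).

[0] flags=0000 → (cmp)
[1] flags=0000 LT?F → skip
[2] flags=0000 VS?F → skip
[3] flags=0010 → (cmp)
[4] flags=0010 LE?F → skip
[5] flags=0010 CS?T → r3=0xab
[6] flags=0010 GE?T → r0=0xef
[7] flags=0010 → (cmp)
[8] flags=0010 PL?T → r0=0x75
[9] flags=0010 LS?F → skip

EXEC = [5,6,8]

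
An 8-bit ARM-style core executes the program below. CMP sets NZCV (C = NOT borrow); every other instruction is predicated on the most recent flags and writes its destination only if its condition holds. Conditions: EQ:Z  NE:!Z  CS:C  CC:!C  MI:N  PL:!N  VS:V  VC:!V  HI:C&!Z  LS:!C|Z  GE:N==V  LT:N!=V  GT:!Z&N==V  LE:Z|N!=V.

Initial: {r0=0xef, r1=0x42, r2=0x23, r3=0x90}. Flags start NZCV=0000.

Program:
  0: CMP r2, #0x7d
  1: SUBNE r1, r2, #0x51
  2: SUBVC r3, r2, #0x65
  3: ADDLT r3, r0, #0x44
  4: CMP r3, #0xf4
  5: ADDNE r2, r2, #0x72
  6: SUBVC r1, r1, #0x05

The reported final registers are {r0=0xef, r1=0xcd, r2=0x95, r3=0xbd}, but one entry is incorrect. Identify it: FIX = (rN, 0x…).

FIX = (r3, 0x33)

[0] flags=1000 → (cmp)
[1] flags=1000 NE?T → r1=0xd2
[2] flags=1000 VC?T → r3=0xbe
[3] flags=1000 LT?T → r3=0x33
[4] flags=0000 → (cmp)
[5] flags=0000 NE?T → r2=0x95
[6] flags=0000 VC?T → r1=0xcd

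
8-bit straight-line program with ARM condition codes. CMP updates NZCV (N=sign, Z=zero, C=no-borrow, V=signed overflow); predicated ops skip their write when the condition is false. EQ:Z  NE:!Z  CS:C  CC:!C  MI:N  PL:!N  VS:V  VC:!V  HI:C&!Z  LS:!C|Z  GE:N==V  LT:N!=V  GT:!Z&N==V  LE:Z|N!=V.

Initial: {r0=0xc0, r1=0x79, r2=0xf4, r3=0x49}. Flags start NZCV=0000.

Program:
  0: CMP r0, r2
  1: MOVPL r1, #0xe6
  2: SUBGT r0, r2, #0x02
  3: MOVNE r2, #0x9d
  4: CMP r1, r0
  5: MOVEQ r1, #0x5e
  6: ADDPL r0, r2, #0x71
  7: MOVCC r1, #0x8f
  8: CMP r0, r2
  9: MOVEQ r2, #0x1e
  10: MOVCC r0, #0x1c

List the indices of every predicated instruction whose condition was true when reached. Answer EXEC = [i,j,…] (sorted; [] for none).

0: ✓ CMP  NZCV=1000
1: · MOVPL
2: · SUBGT
3: ✓ MOVNE  r2←0x9d
4: ✓ CMP  NZCV=1001
5: · MOVEQ
6: · ADDPL
7: ✓ MOVCC  r1←0x8f
8: ✓ CMP  NZCV=0010
9: · MOVEQ
10: · MOVCC

EXEC = [3,7]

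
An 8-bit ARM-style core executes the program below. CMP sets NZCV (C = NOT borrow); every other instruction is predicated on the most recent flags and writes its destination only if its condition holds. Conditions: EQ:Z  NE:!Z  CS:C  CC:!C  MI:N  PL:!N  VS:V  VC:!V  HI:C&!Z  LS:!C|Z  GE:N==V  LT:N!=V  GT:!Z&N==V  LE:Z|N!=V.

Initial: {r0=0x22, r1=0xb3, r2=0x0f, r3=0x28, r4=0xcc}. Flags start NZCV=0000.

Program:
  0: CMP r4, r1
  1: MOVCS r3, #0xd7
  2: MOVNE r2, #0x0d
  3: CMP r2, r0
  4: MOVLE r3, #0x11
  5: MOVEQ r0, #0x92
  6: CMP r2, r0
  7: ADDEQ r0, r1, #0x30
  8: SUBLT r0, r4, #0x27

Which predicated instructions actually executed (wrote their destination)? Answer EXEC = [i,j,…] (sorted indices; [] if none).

EXEC = [1,2,4,8]

[0] flags=0010 → (cmp)
[1] flags=0010 CS?T → r3=0xd7
[2] flags=0010 NE?T → r2=0x0d
[3] flags=1000 → (cmp)
[4] flags=1000 LE?T → r3=0x11
[5] flags=1000 EQ?F → skip
[6] flags=1000 → (cmp)
[7] flags=1000 EQ?F → skip
[8] flags=1000 LT?T → r0=0xa5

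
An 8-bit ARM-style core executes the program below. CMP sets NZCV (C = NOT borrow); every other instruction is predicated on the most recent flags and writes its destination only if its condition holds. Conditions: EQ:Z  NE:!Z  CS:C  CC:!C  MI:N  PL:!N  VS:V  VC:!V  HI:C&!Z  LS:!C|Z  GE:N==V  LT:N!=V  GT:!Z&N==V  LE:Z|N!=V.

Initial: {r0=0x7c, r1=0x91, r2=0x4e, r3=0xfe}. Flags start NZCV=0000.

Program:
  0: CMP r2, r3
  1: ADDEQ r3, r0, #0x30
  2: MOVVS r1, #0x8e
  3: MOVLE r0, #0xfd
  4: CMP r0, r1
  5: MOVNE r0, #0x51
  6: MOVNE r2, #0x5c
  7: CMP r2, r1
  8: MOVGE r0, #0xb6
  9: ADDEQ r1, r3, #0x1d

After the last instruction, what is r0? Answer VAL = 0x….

0: ✓ CMP  NZCV=0000
1: · ADDEQ
2: · MOVVS
3: · MOVLE
4: ✓ CMP  NZCV=1001
5: ✓ MOVNE  r0←0x51
6: ✓ MOVNE  r2←0x5c
7: ✓ CMP  NZCV=1001
8: ✓ MOVGE  r0←0xb6
9: · ADDEQ

VAL = 0xb6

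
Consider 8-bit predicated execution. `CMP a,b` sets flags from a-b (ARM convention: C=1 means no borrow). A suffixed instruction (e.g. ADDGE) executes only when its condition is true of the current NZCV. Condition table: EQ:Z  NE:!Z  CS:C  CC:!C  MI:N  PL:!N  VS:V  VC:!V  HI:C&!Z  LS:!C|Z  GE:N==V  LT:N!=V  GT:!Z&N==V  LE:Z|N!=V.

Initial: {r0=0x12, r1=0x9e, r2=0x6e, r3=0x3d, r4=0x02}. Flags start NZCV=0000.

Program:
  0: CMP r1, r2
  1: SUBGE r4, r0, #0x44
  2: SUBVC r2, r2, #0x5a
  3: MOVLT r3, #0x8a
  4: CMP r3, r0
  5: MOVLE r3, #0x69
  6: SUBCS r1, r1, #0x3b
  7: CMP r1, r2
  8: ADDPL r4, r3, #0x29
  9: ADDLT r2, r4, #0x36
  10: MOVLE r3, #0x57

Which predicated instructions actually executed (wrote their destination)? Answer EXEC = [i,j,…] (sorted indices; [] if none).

EXEC = [3,5,6,9,10]

[0] flags=0011 → (cmp)
[1] flags=0011 GE?F → skip
[2] flags=0011 VC?F → skip
[3] flags=0011 LT?T → r3=0x8a
[4] flags=0011 → (cmp)
[5] flags=0011 LE?T → r3=0x69
[6] flags=0011 CS?T → r1=0x63
[7] flags=1000 → (cmp)
[8] flags=1000 PL?F → skip
[9] flags=1000 LT?T → r2=0x38
[10] flags=1000 LE?T → r3=0x57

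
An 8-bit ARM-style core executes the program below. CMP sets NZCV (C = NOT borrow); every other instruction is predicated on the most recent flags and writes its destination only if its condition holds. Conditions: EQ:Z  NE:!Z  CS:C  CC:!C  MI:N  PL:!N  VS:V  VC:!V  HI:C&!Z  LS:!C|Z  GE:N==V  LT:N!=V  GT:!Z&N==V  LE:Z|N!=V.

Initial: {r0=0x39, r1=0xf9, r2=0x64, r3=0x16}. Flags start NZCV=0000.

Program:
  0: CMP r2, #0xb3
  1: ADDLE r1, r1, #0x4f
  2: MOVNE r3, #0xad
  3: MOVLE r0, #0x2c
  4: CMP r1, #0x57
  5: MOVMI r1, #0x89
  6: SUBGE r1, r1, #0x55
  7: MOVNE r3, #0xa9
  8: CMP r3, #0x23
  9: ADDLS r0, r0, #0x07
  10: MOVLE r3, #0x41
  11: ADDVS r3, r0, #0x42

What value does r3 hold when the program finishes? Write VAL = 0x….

VAL = 0x41

[0] flags=1001 → (cmp)
[1] flags=1001 LE?F → skip
[2] flags=1001 NE?T → r3=0xad
[3] flags=1001 LE?F → skip
[4] flags=1010 → (cmp)
[5] flags=1010 MI?T → r1=0x89
[6] flags=1010 GE?F → skip
[7] flags=1010 NE?T → r3=0xa9
[8] flags=1010 → (cmp)
[9] flags=1010 LS?F → skip
[10] flags=1010 LE?T → r3=0x41
[11] flags=1010 VS?F → skip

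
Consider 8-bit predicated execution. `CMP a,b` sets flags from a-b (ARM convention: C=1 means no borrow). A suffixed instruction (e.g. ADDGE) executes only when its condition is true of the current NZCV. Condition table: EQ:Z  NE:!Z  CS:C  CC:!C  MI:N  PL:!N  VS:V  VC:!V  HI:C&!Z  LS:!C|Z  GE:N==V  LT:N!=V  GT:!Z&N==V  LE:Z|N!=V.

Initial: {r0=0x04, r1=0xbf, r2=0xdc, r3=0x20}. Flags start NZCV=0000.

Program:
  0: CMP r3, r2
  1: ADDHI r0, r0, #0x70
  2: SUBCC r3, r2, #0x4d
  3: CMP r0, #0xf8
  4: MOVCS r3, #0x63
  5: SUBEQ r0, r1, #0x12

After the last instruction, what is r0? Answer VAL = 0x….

VAL = 0x04

0: ✓ CMP  NZCV=0000
1: · ADDHI
2: ✓ SUBCC  r3←0x8f
3: ✓ CMP  NZCV=0000
4: · MOVCS
5: · SUBEQ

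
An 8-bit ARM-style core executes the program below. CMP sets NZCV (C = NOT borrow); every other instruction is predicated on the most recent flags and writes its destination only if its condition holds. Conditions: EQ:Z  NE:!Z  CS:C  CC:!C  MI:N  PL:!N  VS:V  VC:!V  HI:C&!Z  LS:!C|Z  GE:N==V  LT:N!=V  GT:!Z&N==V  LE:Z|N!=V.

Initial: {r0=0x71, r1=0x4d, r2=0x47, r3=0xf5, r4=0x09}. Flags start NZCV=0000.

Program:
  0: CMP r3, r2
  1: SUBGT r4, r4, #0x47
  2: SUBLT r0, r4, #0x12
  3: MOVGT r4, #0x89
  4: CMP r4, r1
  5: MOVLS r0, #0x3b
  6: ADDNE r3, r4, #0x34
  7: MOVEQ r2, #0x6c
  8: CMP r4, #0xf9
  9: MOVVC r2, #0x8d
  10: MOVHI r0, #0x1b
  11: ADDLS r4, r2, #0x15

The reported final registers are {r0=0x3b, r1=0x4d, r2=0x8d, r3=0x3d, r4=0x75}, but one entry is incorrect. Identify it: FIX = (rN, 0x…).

FIX = (r4, 0xa2)

0: ✓ CMP  NZCV=1010
1: · SUBGT
2: ✓ SUBLT  r0←0xf7
3: · MOVGT
4: ✓ CMP  NZCV=1000
5: ✓ MOVLS  r0←0x3b
6: ✓ ADDNE  r3←0x3d
7: · MOVEQ
8: ✓ CMP  NZCV=0000
9: ✓ MOVVC  r2←0x8d
10: · MOVHI
11: ✓ ADDLS  r4←0xa2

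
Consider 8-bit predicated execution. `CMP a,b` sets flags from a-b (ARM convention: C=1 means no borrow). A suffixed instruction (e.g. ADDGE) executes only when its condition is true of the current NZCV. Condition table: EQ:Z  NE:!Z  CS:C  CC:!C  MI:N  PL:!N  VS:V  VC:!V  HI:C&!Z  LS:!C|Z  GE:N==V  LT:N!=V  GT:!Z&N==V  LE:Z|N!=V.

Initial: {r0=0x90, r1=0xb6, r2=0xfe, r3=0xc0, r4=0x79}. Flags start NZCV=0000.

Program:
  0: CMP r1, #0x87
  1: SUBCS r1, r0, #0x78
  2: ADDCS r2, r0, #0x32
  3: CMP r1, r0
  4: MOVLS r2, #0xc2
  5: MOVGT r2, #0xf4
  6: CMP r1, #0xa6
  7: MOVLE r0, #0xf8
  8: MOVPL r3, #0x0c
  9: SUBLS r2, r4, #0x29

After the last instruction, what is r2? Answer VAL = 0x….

0: ✓ CMP  NZCV=0010
1: ✓ SUBCS  r1←0x18
2: ✓ ADDCS  r2←0xc2
3: ✓ CMP  NZCV=1001
4: ✓ MOVLS  r2←0xc2
5: ✓ MOVGT  r2←0xf4
6: ✓ CMP  NZCV=0000
7: · MOVLE
8: ✓ MOVPL  r3←0x0c
9: ✓ SUBLS  r2←0x50

VAL = 0x50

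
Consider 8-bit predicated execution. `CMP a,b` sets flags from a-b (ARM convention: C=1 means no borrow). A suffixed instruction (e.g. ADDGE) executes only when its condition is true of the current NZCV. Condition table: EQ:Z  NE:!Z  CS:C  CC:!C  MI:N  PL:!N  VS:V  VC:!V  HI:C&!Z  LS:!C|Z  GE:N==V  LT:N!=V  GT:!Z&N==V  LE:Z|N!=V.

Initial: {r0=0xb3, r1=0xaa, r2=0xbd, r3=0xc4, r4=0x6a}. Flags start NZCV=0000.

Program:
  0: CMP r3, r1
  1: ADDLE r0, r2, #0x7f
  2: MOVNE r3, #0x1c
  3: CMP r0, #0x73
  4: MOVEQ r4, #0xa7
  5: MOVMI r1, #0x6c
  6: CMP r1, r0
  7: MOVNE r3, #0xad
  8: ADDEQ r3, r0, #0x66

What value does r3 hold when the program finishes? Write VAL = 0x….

VAL = 0xad

0: ✓ CMP  NZCV=0010
1: · ADDLE
2: ✓ MOVNE  r3←0x1c
3: ✓ CMP  NZCV=0011
4: · MOVEQ
5: · MOVMI
6: ✓ CMP  NZCV=1000
7: ✓ MOVNE  r3←0xad
8: · ADDEQ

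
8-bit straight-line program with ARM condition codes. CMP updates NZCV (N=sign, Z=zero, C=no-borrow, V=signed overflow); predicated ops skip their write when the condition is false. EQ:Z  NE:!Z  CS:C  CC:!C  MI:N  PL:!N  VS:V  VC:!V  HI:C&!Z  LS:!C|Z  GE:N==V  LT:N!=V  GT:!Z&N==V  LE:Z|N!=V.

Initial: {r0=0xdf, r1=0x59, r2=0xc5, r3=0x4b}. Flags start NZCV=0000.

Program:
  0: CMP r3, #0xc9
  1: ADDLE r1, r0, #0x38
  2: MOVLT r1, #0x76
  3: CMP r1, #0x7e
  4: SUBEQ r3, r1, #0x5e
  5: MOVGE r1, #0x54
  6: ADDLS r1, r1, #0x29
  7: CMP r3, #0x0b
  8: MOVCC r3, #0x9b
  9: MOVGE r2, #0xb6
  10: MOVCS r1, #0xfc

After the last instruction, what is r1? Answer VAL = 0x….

0: ✓ CMP  NZCV=1001
1: · ADDLE
2: · MOVLT
3: ✓ CMP  NZCV=1000
4: · SUBEQ
5: · MOVGE
6: ✓ ADDLS  r1←0x82
7: ✓ CMP  NZCV=0010
8: · MOVCC
9: ✓ MOVGE  r2←0xb6
10: ✓ MOVCS  r1←0xfc

VAL = 0xfc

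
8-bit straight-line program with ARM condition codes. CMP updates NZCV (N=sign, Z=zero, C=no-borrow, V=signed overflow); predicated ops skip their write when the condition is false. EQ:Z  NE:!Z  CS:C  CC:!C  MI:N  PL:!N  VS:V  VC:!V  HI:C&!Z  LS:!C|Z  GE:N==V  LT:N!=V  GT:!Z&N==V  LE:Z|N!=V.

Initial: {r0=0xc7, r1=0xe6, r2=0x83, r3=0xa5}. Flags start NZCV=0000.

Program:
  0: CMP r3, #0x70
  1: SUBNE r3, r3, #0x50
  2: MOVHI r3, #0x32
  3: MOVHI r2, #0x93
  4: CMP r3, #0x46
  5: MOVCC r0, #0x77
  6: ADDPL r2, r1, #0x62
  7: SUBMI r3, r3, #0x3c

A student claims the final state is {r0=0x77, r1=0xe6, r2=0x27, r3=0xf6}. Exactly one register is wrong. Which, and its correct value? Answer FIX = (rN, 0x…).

0: ✓ CMP  NZCV=0011
1: ✓ SUBNE  r3←0x55
2: ✓ MOVHI  r3←0x32
3: ✓ MOVHI  r2←0x93
4: ✓ CMP  NZCV=1000
5: ✓ MOVCC  r0←0x77
6: · ADDPL
7: ✓ SUBMI  r3←0xf6

FIX = (r2, 0x93)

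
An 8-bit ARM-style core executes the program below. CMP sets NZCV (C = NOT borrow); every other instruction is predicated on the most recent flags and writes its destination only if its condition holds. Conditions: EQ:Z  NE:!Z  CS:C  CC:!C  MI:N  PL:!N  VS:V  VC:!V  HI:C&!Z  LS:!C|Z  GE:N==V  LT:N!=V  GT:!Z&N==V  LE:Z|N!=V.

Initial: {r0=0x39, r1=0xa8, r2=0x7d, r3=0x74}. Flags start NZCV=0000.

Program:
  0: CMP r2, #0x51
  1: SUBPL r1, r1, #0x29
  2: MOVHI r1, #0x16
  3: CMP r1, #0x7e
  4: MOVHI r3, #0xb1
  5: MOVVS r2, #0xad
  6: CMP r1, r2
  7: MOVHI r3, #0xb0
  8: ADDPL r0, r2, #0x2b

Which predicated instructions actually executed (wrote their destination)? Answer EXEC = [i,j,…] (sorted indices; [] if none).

EXEC = [1,2]

[0] flags=0010 → (cmp)
[1] flags=0010 PL?T → r1=0x7f
[2] flags=0010 HI?T → r1=0x16
[3] flags=1000 → (cmp)
[4] flags=1000 HI?F → skip
[5] flags=1000 VS?F → skip
[6] flags=1000 → (cmp)
[7] flags=1000 HI?F → skip
[8] flags=1000 PL?F → skip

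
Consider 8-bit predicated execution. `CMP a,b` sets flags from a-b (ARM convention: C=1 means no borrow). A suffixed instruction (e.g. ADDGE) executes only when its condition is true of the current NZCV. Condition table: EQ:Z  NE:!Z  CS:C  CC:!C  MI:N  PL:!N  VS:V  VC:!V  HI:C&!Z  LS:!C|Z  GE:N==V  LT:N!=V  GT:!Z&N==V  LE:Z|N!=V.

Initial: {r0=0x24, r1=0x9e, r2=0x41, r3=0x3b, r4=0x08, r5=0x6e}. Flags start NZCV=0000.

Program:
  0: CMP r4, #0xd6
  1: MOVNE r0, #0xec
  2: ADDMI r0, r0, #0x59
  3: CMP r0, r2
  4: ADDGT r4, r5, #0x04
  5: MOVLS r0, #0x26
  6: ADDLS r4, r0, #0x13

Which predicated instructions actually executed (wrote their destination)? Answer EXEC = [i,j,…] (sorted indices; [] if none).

EXEC = [1]

0: ✓ CMP  NZCV=0000
1: ✓ MOVNE  r0←0xec
2: · ADDMI
3: ✓ CMP  NZCV=1010
4: · ADDGT
5: · MOVLS
6: · ADDLS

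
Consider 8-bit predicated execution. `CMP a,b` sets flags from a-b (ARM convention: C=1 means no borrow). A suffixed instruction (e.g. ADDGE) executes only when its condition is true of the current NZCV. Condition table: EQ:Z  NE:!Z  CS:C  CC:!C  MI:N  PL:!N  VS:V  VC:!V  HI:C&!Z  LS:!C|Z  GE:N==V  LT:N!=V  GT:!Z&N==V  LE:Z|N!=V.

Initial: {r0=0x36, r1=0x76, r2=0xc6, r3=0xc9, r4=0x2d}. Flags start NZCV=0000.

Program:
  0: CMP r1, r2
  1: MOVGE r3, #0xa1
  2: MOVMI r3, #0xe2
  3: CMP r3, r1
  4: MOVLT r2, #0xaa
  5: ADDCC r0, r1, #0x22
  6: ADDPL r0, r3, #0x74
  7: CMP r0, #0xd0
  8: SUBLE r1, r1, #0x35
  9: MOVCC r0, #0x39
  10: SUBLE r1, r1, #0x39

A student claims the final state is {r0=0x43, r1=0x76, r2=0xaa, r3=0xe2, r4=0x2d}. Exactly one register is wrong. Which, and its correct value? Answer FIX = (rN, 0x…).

[0] flags=1001 → (cmp)
[1] flags=1001 GE?T → r3=0xa1
[2] flags=1001 MI?T → r3=0xe2
[3] flags=0011 → (cmp)
[4] flags=0011 LT?T → r2=0xaa
[5] flags=0011 CC?F → skip
[6] flags=0011 PL?T → r0=0x56
[7] flags=1001 → (cmp)
[8] flags=1001 LE?F → skip
[9] flags=1001 CC?T → r0=0x39
[10] flags=1001 LE?F → skip

FIX = (r0, 0x39)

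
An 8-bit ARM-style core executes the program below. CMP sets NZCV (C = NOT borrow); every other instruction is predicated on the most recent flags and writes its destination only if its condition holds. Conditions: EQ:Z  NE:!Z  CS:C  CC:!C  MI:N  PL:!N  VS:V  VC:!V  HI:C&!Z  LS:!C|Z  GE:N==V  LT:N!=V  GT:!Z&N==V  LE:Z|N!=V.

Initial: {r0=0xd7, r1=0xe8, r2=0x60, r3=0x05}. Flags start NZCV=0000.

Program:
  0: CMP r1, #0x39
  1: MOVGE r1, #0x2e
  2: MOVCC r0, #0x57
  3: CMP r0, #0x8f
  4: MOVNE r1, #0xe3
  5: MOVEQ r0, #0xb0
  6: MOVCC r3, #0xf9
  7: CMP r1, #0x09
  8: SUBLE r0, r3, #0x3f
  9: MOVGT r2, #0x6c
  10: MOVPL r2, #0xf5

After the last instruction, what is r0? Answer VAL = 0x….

VAL = 0xc6

[0] flags=1010 → (cmp)
[1] flags=1010 GE?F → skip
[2] flags=1010 CC?F → skip
[3] flags=0010 → (cmp)
[4] flags=0010 NE?T → r1=0xe3
[5] flags=0010 EQ?F → skip
[6] flags=0010 CC?F → skip
[7] flags=1010 → (cmp)
[8] flags=1010 LE?T → r0=0xc6
[9] flags=1010 GT?F → skip
[10] flags=1010 PL?F → skip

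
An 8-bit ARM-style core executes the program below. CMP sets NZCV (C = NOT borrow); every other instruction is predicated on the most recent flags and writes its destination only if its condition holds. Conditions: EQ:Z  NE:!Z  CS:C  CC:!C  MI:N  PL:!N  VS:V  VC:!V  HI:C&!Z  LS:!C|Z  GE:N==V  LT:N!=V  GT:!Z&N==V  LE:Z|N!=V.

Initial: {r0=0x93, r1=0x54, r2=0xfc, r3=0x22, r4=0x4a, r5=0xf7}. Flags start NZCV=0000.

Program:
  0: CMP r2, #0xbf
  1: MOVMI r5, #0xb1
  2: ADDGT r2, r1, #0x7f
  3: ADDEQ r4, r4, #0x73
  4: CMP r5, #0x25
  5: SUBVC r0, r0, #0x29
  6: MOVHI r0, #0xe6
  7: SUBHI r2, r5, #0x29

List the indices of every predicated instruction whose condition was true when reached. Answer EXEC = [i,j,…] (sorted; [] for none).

EXEC = [2,5,6,7]

0: ✓ CMP  NZCV=0010
1: · MOVMI
2: ✓ ADDGT  r2←0xd3
3: · ADDEQ
4: ✓ CMP  NZCV=1010
5: ✓ SUBVC  r0←0x6a
6: ✓ MOVHI  r0←0xe6
7: ✓ SUBHI  r2←0xce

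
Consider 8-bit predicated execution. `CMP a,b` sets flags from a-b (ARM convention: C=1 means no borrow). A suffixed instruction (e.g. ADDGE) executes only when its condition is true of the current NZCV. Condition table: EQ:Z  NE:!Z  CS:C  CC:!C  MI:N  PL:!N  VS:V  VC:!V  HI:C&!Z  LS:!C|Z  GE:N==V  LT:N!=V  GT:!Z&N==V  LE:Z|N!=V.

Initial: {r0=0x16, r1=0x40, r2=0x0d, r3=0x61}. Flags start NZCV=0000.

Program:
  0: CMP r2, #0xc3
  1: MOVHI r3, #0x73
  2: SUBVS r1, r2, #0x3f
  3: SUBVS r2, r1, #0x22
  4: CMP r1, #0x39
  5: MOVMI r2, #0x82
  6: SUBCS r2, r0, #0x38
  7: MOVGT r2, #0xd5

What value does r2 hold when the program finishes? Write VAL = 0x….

VAL = 0xd5

[0] flags=0000 → (cmp)
[1] flags=0000 HI?F → skip
[2] flags=0000 VS?F → skip
[3] flags=0000 VS?F → skip
[4] flags=0010 → (cmp)
[5] flags=0010 MI?F → skip
[6] flags=0010 CS?T → r2=0xde
[7] flags=0010 GT?T → r2=0xd5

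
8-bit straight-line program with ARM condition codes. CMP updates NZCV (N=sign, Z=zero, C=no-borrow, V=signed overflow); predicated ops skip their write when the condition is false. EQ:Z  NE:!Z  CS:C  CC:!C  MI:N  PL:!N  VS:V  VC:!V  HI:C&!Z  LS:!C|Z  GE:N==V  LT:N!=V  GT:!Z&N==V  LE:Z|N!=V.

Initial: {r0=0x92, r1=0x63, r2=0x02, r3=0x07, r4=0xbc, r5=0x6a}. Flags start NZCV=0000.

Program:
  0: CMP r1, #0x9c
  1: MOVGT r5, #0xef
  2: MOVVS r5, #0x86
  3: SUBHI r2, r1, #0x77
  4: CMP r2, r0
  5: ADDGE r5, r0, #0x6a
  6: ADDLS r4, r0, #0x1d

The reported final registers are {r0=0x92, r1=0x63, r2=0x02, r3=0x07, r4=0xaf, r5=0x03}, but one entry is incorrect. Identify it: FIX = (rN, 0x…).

0: ✓ CMP  NZCV=1001
1: ✓ MOVGT  r5←0xef
2: ✓ MOVVS  r5←0x86
3: · SUBHI
4: ✓ CMP  NZCV=0000
5: ✓ ADDGE  r5←0xfc
6: ✓ ADDLS  r4←0xaf

FIX = (r5, 0xfc)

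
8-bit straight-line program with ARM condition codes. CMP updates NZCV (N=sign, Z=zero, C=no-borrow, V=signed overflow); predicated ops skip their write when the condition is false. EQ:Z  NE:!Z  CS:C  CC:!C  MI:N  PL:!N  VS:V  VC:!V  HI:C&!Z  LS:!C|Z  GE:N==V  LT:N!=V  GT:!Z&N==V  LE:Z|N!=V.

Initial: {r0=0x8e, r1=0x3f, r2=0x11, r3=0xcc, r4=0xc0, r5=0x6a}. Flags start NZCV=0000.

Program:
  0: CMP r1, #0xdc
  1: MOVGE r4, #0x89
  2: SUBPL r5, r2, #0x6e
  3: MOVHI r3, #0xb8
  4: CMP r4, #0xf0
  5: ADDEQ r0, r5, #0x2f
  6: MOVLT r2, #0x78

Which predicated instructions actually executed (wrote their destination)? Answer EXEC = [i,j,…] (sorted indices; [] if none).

EXEC = [1,2,6]

[0] flags=0000 → (cmp)
[1] flags=0000 GE?T → r4=0x89
[2] flags=0000 PL?T → r5=0xa3
[3] flags=0000 HI?F → skip
[4] flags=1000 → (cmp)
[5] flags=1000 EQ?F → skip
[6] flags=1000 LT?T → r2=0x78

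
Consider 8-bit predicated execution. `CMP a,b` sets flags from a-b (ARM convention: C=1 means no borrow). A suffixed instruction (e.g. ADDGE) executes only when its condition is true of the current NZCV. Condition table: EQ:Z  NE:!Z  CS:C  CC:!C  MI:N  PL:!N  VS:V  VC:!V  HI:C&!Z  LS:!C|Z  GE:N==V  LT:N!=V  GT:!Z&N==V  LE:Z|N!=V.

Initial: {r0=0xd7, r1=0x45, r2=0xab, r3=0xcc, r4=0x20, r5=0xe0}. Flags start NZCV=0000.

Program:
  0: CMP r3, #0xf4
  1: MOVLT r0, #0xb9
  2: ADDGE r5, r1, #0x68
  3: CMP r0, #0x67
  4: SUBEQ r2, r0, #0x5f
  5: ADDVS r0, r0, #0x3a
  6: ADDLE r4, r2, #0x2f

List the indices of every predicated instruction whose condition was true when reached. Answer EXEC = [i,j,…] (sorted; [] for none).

0: ✓ CMP  NZCV=1000
1: ✓ MOVLT  r0←0xb9
2: · ADDGE
3: ✓ CMP  NZCV=0011
4: · SUBEQ
5: ✓ ADDVS  r0←0xf3
6: ✓ ADDLE  r4←0xda

EXEC = [1,5,6]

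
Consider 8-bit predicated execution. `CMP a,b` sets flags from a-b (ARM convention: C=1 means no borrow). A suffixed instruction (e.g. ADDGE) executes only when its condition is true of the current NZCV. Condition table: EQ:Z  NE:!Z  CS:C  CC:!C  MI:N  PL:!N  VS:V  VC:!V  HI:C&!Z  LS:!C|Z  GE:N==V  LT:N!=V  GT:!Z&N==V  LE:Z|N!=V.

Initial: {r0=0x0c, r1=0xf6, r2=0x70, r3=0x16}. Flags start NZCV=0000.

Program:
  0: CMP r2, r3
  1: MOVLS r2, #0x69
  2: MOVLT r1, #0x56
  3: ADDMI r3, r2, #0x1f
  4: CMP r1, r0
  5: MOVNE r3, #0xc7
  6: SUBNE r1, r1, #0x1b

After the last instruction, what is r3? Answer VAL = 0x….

[0] flags=0010 → (cmp)
[1] flags=0010 LS?F → skip
[2] flags=0010 LT?F → skip
[3] flags=0010 MI?F → skip
[4] flags=1010 → (cmp)
[5] flags=1010 NE?T → r3=0xc7
[6] flags=1010 NE?T → r1=0xdb

VAL = 0xc7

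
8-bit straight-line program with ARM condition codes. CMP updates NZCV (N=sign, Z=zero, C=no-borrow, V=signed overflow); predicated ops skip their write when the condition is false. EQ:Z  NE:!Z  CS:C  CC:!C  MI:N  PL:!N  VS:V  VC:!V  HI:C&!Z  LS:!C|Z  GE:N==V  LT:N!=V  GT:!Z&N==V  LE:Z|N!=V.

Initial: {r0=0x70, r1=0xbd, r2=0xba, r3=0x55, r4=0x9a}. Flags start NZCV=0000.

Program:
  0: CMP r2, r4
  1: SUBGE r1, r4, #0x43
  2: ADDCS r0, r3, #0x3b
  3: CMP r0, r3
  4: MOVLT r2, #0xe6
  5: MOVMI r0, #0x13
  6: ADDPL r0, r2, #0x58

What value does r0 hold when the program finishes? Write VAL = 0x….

VAL = 0x3e

[0] flags=0010 → (cmp)
[1] flags=0010 GE?T → r1=0x57
[2] flags=0010 CS?T → r0=0x90
[3] flags=0011 → (cmp)
[4] flags=0011 LT?T → r2=0xe6
[5] flags=0011 MI?F → skip
[6] flags=0011 PL?T → r0=0x3e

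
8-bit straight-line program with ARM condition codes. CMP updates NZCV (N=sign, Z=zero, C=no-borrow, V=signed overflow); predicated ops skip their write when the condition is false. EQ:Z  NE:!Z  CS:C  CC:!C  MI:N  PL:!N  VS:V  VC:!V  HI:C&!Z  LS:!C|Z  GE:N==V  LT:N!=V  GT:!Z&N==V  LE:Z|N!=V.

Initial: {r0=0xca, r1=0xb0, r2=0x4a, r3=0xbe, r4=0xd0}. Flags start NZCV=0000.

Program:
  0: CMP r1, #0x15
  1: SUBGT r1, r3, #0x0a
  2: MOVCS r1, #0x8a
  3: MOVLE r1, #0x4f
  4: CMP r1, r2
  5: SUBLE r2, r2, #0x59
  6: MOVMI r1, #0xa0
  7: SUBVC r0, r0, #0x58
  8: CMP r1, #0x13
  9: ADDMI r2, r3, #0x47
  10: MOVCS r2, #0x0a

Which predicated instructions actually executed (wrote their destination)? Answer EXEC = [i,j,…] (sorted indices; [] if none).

EXEC = [2,3,7,10]

[0] flags=1010 → (cmp)
[1] flags=1010 GT?F → skip
[2] flags=1010 CS?T → r1=0x8a
[3] flags=1010 LE?T → r1=0x4f
[4] flags=0010 → (cmp)
[5] flags=0010 LE?F → skip
[6] flags=0010 MI?F → skip
[7] flags=0010 VC?T → r0=0x72
[8] flags=0010 → (cmp)
[9] flags=0010 MI?F → skip
[10] flags=0010 CS?T → r2=0x0a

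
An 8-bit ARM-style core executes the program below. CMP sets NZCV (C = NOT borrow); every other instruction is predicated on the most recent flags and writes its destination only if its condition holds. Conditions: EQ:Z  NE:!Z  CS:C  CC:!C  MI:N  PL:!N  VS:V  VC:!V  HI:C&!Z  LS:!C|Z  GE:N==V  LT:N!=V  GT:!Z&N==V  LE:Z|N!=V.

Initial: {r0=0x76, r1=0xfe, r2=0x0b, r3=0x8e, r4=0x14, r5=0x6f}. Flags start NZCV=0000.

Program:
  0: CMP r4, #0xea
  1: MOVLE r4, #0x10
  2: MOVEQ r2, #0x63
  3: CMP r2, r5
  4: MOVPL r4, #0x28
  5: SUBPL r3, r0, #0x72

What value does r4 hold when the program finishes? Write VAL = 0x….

0: ✓ CMP  NZCV=0000
1: · MOVLE
2: · MOVEQ
3: ✓ CMP  NZCV=1000
4: · MOVPL
5: · SUBPL

VAL = 0x14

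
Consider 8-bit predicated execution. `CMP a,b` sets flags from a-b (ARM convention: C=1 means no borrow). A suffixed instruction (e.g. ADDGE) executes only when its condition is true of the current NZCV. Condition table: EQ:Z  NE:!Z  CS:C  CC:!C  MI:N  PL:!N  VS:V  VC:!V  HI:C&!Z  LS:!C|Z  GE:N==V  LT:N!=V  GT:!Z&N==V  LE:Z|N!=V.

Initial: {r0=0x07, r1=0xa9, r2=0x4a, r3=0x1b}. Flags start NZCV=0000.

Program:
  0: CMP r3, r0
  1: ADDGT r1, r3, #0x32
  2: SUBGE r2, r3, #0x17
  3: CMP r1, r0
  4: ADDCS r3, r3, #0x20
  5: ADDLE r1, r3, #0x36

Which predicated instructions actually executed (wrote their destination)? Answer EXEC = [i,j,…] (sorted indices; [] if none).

[0] flags=0010 → (cmp)
[1] flags=0010 GT?T → r1=0x4d
[2] flags=0010 GE?T → r2=0x04
[3] flags=0010 → (cmp)
[4] flags=0010 CS?T → r3=0x3b
[5] flags=0010 LE?F → skip

EXEC = [1,2,4]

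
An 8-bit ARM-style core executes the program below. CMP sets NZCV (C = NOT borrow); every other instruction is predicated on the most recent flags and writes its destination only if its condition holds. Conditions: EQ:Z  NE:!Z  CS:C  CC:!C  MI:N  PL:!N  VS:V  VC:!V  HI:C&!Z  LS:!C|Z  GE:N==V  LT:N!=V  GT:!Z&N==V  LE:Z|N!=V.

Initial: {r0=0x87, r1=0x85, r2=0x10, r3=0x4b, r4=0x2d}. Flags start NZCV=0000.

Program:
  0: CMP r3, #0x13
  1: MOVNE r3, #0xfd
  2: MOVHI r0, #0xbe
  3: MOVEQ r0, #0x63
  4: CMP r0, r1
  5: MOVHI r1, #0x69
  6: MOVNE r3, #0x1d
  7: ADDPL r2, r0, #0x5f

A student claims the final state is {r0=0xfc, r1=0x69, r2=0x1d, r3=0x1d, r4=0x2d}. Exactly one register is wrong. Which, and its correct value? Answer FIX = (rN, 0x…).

[0] flags=0010 → (cmp)
[1] flags=0010 NE?T → r3=0xfd
[2] flags=0010 HI?T → r0=0xbe
[3] flags=0010 EQ?F → skip
[4] flags=0010 → (cmp)
[5] flags=0010 HI?T → r1=0x69
[6] flags=0010 NE?T → r3=0x1d
[7] flags=0010 PL?T → r2=0x1d

FIX = (r0, 0xbe)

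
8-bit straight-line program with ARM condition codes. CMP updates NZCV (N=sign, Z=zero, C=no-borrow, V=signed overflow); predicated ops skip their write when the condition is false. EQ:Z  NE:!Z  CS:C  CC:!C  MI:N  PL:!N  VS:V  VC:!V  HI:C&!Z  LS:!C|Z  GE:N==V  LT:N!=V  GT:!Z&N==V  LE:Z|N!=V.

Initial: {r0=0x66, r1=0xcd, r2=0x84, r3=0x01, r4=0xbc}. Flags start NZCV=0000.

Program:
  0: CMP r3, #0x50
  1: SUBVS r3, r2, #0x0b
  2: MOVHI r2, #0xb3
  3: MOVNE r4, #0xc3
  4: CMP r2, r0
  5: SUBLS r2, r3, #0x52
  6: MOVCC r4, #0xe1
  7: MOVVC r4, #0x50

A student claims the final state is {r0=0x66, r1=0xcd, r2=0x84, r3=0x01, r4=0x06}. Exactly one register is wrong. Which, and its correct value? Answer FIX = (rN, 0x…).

FIX = (r4, 0xc3)

[0] flags=1000 → (cmp)
[1] flags=1000 VS?F → skip
[2] flags=1000 HI?F → skip
[3] flags=1000 NE?T → r4=0xc3
[4] flags=0011 → (cmp)
[5] flags=0011 LS?F → skip
[6] flags=0011 CC?F → skip
[7] flags=0011 VC?F → skip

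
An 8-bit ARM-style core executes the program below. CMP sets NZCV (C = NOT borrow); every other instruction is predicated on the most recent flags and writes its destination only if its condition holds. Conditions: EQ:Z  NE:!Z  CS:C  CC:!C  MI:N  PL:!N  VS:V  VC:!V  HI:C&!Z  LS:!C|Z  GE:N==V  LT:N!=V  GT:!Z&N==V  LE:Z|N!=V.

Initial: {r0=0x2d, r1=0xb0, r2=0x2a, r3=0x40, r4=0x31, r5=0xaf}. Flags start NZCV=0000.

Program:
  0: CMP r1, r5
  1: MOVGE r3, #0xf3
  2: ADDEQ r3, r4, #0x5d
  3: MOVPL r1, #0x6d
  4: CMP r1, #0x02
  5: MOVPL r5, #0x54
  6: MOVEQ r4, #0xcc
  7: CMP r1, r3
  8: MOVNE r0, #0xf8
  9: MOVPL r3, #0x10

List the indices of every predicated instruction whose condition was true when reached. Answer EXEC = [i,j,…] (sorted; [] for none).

[0] flags=0010 → (cmp)
[1] flags=0010 GE?T → r3=0xf3
[2] flags=0010 EQ?F → skip
[3] flags=0010 PL?T → r1=0x6d
[4] flags=0010 → (cmp)
[5] flags=0010 PL?T → r5=0x54
[6] flags=0010 EQ?F → skip
[7] flags=0000 → (cmp)
[8] flags=0000 NE?T → r0=0xf8
[9] flags=0000 PL?T → r3=0x10

EXEC = [1,3,5,8,9]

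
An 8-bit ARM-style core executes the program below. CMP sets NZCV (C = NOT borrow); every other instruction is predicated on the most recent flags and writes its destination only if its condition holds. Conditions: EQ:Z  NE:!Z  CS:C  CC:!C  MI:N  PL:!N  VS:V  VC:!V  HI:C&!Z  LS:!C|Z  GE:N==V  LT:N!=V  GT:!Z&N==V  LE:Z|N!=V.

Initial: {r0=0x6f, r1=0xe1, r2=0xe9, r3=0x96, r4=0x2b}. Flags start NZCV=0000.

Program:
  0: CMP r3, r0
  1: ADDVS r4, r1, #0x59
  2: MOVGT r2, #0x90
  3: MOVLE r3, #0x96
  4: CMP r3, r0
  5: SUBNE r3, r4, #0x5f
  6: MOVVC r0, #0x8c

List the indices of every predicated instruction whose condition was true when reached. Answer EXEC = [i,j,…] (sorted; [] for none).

0: ✓ CMP  NZCV=0011
1: ✓ ADDVS  r4←0x3a
2: · MOVGT
3: ✓ MOVLE  r3←0x96
4: ✓ CMP  NZCV=0011
5: ✓ SUBNE  r3←0xdb
6: · MOVVC

EXEC = [1,3,5]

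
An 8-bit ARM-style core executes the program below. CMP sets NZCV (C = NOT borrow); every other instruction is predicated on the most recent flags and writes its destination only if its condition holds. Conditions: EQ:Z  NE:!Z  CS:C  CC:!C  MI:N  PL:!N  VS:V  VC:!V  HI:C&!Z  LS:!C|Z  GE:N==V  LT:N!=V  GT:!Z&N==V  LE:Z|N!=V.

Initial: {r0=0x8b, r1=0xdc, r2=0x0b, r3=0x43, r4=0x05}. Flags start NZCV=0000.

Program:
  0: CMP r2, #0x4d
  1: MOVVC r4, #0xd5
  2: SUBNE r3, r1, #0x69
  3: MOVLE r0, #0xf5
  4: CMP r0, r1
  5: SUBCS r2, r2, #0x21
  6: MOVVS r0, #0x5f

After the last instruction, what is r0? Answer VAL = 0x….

VAL = 0xf5

0: ✓ CMP  NZCV=1000
1: ✓ MOVVC  r4←0xd5
2: ✓ SUBNE  r3←0x73
3: ✓ MOVLE  r0←0xf5
4: ✓ CMP  NZCV=0010
5: ✓ SUBCS  r2←0xea
6: · MOVVS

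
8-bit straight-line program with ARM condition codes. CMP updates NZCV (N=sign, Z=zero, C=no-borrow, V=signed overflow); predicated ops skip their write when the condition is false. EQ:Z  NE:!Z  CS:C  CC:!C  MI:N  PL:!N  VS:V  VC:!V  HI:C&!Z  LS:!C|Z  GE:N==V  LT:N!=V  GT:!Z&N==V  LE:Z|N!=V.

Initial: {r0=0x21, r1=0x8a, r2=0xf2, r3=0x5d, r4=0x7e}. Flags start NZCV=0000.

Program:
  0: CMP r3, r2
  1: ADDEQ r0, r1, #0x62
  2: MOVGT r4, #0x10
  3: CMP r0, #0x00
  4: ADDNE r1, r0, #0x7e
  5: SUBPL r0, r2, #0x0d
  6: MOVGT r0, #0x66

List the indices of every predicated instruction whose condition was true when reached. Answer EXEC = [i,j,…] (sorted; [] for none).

EXEC = [2,4,5,6]

0: ✓ CMP  NZCV=0000
1: · ADDEQ
2: ✓ MOVGT  r4←0x10
3: ✓ CMP  NZCV=0010
4: ✓ ADDNE  r1←0x9f
5: ✓ SUBPL  r0←0xe5
6: ✓ MOVGT  r0←0x66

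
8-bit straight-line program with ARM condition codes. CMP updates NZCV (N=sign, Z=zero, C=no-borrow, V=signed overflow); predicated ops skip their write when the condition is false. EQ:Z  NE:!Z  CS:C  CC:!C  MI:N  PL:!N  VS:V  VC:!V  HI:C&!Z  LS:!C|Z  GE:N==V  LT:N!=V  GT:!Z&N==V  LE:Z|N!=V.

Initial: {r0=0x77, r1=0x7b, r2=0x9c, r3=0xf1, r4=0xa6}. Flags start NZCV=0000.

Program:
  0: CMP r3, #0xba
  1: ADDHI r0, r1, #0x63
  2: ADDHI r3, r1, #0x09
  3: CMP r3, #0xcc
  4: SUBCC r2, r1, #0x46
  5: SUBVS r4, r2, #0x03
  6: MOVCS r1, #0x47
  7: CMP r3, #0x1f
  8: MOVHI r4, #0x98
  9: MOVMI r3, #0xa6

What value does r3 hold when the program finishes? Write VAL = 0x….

VAL = 0x84

[0] flags=0010 → (cmp)
[1] flags=0010 HI?T → r0=0xde
[2] flags=0010 HI?T → r3=0x84
[3] flags=1000 → (cmp)
[4] flags=1000 CC?T → r2=0x35
[5] flags=1000 VS?F → skip
[6] flags=1000 CS?F → skip
[7] flags=0011 → (cmp)
[8] flags=0011 HI?T → r4=0x98
[9] flags=0011 MI?F → skip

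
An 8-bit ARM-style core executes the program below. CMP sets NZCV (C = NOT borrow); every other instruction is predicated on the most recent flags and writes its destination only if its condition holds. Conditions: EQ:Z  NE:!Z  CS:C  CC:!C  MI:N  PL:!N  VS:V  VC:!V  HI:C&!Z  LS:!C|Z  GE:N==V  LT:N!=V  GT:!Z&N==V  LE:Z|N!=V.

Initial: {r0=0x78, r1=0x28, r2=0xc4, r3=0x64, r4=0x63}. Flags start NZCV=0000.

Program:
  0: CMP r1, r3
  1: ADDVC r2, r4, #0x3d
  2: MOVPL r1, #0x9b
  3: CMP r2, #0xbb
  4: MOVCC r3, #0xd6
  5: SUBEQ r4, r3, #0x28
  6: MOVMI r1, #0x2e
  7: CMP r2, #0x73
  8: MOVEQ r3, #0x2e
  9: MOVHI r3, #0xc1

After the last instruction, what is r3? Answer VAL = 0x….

[0] flags=1000 → (cmp)
[1] flags=1000 VC?T → r2=0xa0
[2] flags=1000 PL?F → skip
[3] flags=1000 → (cmp)
[4] flags=1000 CC?T → r3=0xd6
[5] flags=1000 EQ?F → skip
[6] flags=1000 MI?T → r1=0x2e
[7] flags=0011 → (cmp)
[8] flags=0011 EQ?F → skip
[9] flags=0011 HI?T → r3=0xc1

VAL = 0xc1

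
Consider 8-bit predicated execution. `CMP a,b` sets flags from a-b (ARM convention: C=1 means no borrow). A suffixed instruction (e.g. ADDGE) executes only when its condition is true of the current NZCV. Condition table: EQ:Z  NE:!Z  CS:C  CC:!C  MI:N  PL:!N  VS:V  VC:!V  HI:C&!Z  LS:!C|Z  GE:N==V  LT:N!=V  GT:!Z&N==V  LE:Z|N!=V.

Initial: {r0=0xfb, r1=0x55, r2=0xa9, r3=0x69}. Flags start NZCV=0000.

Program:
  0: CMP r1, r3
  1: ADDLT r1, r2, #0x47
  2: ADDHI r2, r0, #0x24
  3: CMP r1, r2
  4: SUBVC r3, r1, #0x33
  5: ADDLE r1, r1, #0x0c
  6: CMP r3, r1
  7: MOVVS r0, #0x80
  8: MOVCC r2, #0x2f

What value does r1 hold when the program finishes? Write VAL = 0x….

VAL = 0xf0

0: ✓ CMP  NZCV=1000
1: ✓ ADDLT  r1←0xf0
2: · ADDHI
3: ✓ CMP  NZCV=0010
4: ✓ SUBVC  r3←0xbd
5: · ADDLE
6: ✓ CMP  NZCV=1000
7: · MOVVS
8: ✓ MOVCC  r2←0x2f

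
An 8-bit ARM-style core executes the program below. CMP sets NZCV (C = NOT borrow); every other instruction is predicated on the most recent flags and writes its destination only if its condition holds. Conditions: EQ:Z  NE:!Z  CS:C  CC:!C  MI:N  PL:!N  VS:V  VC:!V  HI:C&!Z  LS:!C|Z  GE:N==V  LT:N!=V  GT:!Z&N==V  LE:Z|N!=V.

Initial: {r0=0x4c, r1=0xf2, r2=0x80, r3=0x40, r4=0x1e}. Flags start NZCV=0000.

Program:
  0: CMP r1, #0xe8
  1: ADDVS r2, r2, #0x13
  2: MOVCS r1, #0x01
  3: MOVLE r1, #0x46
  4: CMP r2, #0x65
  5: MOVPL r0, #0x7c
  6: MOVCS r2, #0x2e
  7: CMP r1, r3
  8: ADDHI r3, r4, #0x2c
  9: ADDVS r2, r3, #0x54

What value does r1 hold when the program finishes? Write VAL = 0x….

[0] flags=0010 → (cmp)
[1] flags=0010 VS?F → skip
[2] flags=0010 CS?T → r1=0x01
[3] flags=0010 LE?F → skip
[4] flags=0011 → (cmp)
[5] flags=0011 PL?T → r0=0x7c
[6] flags=0011 CS?T → r2=0x2e
[7] flags=1000 → (cmp)
[8] flags=1000 HI?F → skip
[9] flags=1000 VS?F → skip

VAL = 0x01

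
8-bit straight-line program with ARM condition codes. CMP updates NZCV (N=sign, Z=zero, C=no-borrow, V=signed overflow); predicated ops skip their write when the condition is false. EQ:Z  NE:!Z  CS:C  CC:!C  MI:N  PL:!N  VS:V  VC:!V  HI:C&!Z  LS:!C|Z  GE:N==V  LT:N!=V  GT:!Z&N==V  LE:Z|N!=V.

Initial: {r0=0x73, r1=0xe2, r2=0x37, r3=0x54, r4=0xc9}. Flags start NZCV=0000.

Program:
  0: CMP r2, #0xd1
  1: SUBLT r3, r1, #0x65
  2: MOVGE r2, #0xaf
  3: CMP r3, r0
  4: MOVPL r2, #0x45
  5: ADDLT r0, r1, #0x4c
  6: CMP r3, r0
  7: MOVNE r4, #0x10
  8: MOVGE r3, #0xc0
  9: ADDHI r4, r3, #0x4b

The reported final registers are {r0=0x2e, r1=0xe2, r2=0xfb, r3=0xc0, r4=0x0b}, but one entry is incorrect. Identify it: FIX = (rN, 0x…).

0: ✓ CMP  NZCV=0000
1: · SUBLT
2: ✓ MOVGE  r2←0xaf
3: ✓ CMP  NZCV=1000
4: · MOVPL
5: ✓ ADDLT  r0←0x2e
6: ✓ CMP  NZCV=0010
7: ✓ MOVNE  r4←0x10
8: ✓ MOVGE  r3←0xc0
9: ✓ ADDHI  r4←0x0b

FIX = (r2, 0xaf)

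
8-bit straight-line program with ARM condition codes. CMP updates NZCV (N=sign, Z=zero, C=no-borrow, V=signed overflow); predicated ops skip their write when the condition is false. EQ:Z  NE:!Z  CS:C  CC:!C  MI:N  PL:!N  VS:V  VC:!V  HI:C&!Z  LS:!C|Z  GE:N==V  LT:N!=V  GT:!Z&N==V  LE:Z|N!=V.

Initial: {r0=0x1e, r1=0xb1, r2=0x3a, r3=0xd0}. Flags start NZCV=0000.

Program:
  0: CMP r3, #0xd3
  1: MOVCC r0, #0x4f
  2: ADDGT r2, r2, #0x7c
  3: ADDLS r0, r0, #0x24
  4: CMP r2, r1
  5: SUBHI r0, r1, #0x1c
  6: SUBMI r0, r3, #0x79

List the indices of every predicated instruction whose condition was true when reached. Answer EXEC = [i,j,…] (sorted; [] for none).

[0] flags=1000 → (cmp)
[1] flags=1000 CC?T → r0=0x4f
[2] flags=1000 GT?F → skip
[3] flags=1000 LS?T → r0=0x73
[4] flags=1001 → (cmp)
[5] flags=1001 HI?F → skip
[6] flags=1001 MI?T → r0=0x57

EXEC = [1,3,6]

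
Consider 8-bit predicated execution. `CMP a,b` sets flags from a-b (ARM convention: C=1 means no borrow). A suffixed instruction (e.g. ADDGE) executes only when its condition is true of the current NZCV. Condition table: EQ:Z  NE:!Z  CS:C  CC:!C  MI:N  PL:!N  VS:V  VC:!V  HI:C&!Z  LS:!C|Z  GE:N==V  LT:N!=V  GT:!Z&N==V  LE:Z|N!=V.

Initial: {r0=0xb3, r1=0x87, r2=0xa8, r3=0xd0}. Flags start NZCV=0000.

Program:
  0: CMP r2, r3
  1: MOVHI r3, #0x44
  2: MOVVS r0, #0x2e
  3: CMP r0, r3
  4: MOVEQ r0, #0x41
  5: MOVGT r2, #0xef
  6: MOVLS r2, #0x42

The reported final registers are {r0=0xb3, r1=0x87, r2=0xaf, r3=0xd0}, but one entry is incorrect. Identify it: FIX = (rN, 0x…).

FIX = (r2, 0x42)

[0] flags=1000 → (cmp)
[1] flags=1000 HI?F → skip
[2] flags=1000 VS?F → skip
[3] flags=1000 → (cmp)
[4] flags=1000 EQ?F → skip
[5] flags=1000 GT?F → skip
[6] flags=1000 LS?T → r2=0x42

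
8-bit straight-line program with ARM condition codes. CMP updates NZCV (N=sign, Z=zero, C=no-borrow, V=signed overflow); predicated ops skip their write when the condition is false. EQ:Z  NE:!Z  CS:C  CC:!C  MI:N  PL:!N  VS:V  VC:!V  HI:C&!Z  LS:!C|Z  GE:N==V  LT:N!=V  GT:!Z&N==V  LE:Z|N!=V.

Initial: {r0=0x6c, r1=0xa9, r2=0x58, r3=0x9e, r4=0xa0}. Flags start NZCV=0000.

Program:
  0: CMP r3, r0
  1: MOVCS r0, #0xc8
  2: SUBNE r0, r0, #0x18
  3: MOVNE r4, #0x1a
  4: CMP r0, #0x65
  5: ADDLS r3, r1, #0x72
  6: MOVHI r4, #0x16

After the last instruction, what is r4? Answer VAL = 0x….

[0] flags=0011 → (cmp)
[1] flags=0011 CS?T → r0=0xc8
[2] flags=0011 NE?T → r0=0xb0
[3] flags=0011 NE?T → r4=0x1a
[4] flags=0011 → (cmp)
[5] flags=0011 LS?F → skip
[6] flags=0011 HI?T → r4=0x16

VAL = 0x16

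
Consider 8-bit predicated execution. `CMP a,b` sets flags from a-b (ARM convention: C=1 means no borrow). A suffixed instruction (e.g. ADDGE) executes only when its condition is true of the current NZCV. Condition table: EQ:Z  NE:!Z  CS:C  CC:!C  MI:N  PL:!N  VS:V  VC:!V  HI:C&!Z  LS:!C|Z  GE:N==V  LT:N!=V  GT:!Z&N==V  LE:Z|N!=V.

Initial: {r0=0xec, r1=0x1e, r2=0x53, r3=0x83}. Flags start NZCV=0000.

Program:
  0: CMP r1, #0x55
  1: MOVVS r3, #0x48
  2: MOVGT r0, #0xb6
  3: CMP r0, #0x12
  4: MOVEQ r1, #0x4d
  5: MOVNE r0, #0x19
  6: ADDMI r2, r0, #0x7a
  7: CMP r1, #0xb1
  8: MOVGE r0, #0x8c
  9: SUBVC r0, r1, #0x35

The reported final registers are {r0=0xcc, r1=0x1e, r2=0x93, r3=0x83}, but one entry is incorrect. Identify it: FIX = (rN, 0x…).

0: ✓ CMP  NZCV=1000
1: · MOVVS
2: · MOVGT
3: ✓ CMP  NZCV=1010
4: · MOVEQ
5: ✓ MOVNE  r0←0x19
6: ✓ ADDMI  r2←0x93
7: ✓ CMP  NZCV=0000
8: ✓ MOVGE  r0←0x8c
9: ✓ SUBVC  r0←0xe9

FIX = (r0, 0xe9)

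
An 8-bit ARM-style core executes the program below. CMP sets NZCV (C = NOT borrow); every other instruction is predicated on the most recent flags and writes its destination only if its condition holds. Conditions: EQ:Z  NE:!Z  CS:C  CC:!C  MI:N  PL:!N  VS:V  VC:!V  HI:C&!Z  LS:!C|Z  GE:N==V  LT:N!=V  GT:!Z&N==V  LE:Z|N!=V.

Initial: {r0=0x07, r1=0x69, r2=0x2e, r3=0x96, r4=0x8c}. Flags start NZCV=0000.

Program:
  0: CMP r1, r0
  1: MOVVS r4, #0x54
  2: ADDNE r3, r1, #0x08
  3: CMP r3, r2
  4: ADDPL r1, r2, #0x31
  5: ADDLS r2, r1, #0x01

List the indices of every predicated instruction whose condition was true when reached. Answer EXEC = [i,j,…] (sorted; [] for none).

0: ✓ CMP  NZCV=0010
1: · MOVVS
2: ✓ ADDNE  r3←0x71
3: ✓ CMP  NZCV=0010
4: ✓ ADDPL  r1←0x5f
5: · ADDLS

EXEC = [2,4]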